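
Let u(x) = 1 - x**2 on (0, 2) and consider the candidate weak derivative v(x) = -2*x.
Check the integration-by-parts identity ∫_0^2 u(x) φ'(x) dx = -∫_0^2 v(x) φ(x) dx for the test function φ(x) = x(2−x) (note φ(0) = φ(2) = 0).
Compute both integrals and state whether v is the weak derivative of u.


LHS = 8/3, RHS = 8/3. Yes, v = u' weakly.

u(x) = 1 - x**2, classical derivative u'(x) = -2*x.
φ(x) = x(2−x), so φ'(x) = 2 - 2*x.
Note φ(0) = φ(2) = 0, so the boundary term u·φ vanishes.
LHS = ∫_0^2 u(x) φ'(x) dx = ∫_0^2 (2*x^3 - 2*x^2 - 2*x + 2) dx. Term by term:
  ∫_0^2 2*x^3 dx = 8;  ∫_0^2 -2*x^2 dx = -16/3;  ∫_0^2 -2*x dx = -4;
  ∫_0^2 2 dx = 4.
Sum: 8 − 16/3 − 4 + 4 = 8/3.
So LHS = 8/3.
∫_0^2 v(x) φ(x) dx = ∫_0^2 (2*x^3 - 4*x^2) dx. Term by term:
  ∫_0^2 2*x^3 dx = 8;  ∫_0^2 -4*x^2 dx = -32/3.
Sum: 8 − 32/3 = -8/3.
So RHS = -∫_0^2 v(x) φ(x) dx = 8/3.
LHS = RHS, so the identity holds for this test φ.
Moreover u is smooth here and v(x) = u'(x) = -2*x pointwise, so the identity holds for every test function. Hence v is the weak derivative of u.


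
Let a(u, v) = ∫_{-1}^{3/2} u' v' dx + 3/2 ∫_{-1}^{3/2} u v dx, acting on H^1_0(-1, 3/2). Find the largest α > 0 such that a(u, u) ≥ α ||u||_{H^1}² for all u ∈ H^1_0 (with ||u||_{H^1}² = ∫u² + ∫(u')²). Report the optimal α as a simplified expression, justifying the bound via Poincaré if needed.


α = 1

Coercivity of a(·,·) on H^1_0(-1, 3/2) means a(u, u) ≥ α ||u||_{H^1}² for every u ∈ H^1_0.
The interval has length L = 5/2, and Poincaré/coercivity depend only on L. Here a(u, u) = ∫(u')² + (3/2)·∫u².
Here c = 3/2 ≥ 1, so a(u,u) = ∫(u')² + c∫u² ≥ ∫(u')² + ∫u² = ||u||_{H^1}², i.e. α = 1 works. No larger α is possible: a(u,u) ≥ α||u||_{H^1}² means (1−α)∫(u')² ≥ (α−c)∫u², and for the modes u_n = sin(nπ(x−x₀)/L) (x₀ the left endpoint) one has ∫u_n²/∫(u_n')² = (L/(nπ))² → 0, so a(u_n,u_n)/||u_n||_{H^1}² → 1. Hence the optimal constant is α = 1.
Therefore α = 1.


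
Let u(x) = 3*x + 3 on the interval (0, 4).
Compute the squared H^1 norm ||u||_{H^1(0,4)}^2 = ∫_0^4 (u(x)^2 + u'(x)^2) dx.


||u||_{H^1}^2 = 408

The H^1 norm (squared) on an interval (0, L) is
  ||u||_{H^1}^2 = ∫_0^L u(x)^2 dx + ∫_0^L u'(x)^2 dx.
Compute u'(x) = 3.
Then u(x)^2 = 9*x**2 + 18*x + 9 and u'(x)^2 = 9.
Integrate each monomial from 0 to 4 using ∫_0^4 c·x^n dx = c·4^(n+1)/(n+1):
  ∫_0^4 u(x)^2 dx = ∫_0^4 (9*x^2 + 18*x + 9) dx. Term by term:
    ∫_0^4 9*x^2 dx = 192;  ∫_0^4 18*x dx = 144;  ∫_0^4 9 dx = 36.
  Sum: 192 + 144 + 36 = 372.
  ∫_0^4 u'(x)^2 dx = ∫_0^4 (9) dx. Term by term:
    ∫_0^4 9 dx = 36.
Adding: ||u||_{H^1}^2 = 372 + 36 = 408.


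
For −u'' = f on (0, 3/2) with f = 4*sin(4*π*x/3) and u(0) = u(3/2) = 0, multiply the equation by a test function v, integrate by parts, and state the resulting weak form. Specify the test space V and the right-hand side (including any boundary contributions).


V = H^1_0(0, 3/2) (so v(0) = v(3/2) = 0); weak form: ∫_0^3/2 u'v' dx = ∫_0^3/2 (4*sin(4*π*x/3)) v dx for all v ∈ V.

Multiply both sides by a test function v and integrate from 0 to 3/2:
  ∫_0^3/2 −u''(x) v(x) dx = ∫_0^3/2 f(x) v(x) dx.
Integrate the LHS by parts once:
  ∫_0^3/2 −u'' v dx = −[u'(x) v(x)]_0^3/2 + ∫_0^3/2 u'(x) v'(x) dx.
Thus ∫_0^3/2 u'(x) v'(x) dx = ∫_0^3/2 f(x) v(x) dx + [u'(x) v(x)]_0^3/2.
Choose V so that boundary terms are either known or forced to vanish.
u is Dirichlet: u(0) = u(3/2) = 0. Let V = H^1_0(0, 3/2); then v(0) = v(3/2) = 0, and [u' v]_0^3/2 = 0.
Weak formulation: find u (satisfying any essential BC) such that ∫_0^3/2 u'(x) v'(x) dx = ∫_0^3/2 f v dx for all v ∈ V.
Substituting f(x) = 4*sin(4*π*x/3), the right-hand side is ∫_0^3/2 (4*sin(4*π*x/3)) v dx.


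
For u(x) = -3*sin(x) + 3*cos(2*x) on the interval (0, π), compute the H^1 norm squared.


||u||_{H^1(0,π)}^2 = 60 + 63*π/2

u'(x) = -6*sin(2*x) - 3*cos(x).
Expand u² and (u')² and integrate term by term on (0, π), using: for integers n ≥ 1, ∫_0^π sin²(nx) dx = ∫_0^π cos²(nx) dx = π/2; for n ≠ n', ∫_0^π sin(nx)sin(n'x) dx = ∫_0^π cos(nx)cos(n'x) dx = 0; and by product-to-sum, ∫_0^π sin(nx)cos(n'x) dx = ½∫_0^π [sin((n+n')x) + sin((n−n')x)] dx, which is 0 when n+n' is even and 2n/(n²−n'²) when n+n' is odd (it need not vanish on (0, π)).
  u² squared terms: (-3)²·∫sin(x)² dx = 9·π/2 = 9*π/2;  (3)²·∫cos(2x)² dx = 9·π/2 = 9*π/2.
  u² cross terms: 2·(-3)·(3)·∫sin(x)·cos(2x) dx = -18·(-2/3) = 12.
  So ∫_0^π u² dx = 9*π/2 + 9*π/2 + 12 = 12 + 9*π.
  (u')² squared terms: (-6)²·∫sin(2x)² dx = 36·π/2 = 18*π;  (-3)²·∫cos(x)² dx = 9·π/2 = 9*π/2.
  (u')² cross terms: 2·(-6)·(-3)·∫sin(2x)·cos(x) dx = 36·(4/3) = 48.
  So ∫_0^π (u')² dx = 18*π + 9*π/2 + 48 = 48 + 45*π/2.
||u||_{H^1}^2 = (12 + 9*π) + (48 + 45*π/2) = 60 + 63*π/2.


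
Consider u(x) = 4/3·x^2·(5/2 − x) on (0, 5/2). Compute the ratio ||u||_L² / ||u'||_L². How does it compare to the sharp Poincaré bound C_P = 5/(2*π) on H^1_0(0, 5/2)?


||u||_L² / ||u'||_L² = 5*sqrt(14)/28 < C_P = 5/(2*π).

u(x) = 4/3·x^2·(5/2 − x), so u'(x) = 4*x*(5 - 3*x)/3.
u(x) = 4/3·x^2·(5/2 − x) vanishes at x = 0 and x = 5/2, so u ∈ H^1_0(0, 5/2). Differentiate via the product rule and integrate the resulting polynomials term by term.
  ∫_0^5/2 u² dx = ∫_0^5/2 (16*x^6/9 - 80*x^5/9 + 100*x^4/9) dx. Term by term:
    ∫_0^5/2 16*x^6/9 dx = 78125/504;  ∫_0^5/2 -80*x^5/9 dx = -78125/216;  ∫_0^5/2 100*x^4/9 dx = 15625/72.
  Sum: 78125/504 − 78125/216 + 15625/72 = 15625/1512.
  ∫_0^5/2 (u')² dx = ∫_0^5/2 (16*x^4 - 160*x^3/3 + 400*x^2/9) dx. Term by term:
    ∫_0^5/2 16*x^4 dx = 625/2;  ∫_0^5/2 -160*x^3/3 dx = -3125/6;  ∫_0^5/2 400*x^2/9 dx = 6250/27.
  Sum: 625/2 − 3125/6 + 6250/27 = 625/27.
∫_0^5/2 u² dx = 15625/1512, so ||u||_L² = 125*sqrt(42)/252.
∫_0^5/2 (u')² dx = 625/27, so ||u'||_L² = 25*sqrt(3)/9.
Ratio ||u||_L² / ||u'||_L² = 5*sqrt(14)/28.
Sharp Poincaré constant on H^1_0(0, 5/2) is C_P = L/π = 5/(2*π), achieved by sin(2*π/5·x).
A polynomial bump cannot attain the sharp Poincaré constant (only the first sine eigenfunction does), so the ratio is strictly less than C_P, consistent with ||u||_L² ≤ C_P ||u'||_L².


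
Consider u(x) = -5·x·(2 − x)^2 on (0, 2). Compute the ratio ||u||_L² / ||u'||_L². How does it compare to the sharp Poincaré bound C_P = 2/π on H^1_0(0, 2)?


||u||_L² / ||u'||_L² = sqrt(14)/7 < C_P = 2/π.

u(x) = -5·x·(2 − x)^2, so u'(x) = 5*(2 - 3*x)*(x - 2).
u(x) = -5·x·(2 − x)^2 vanishes at x = 0 and x = 2, so u ∈ H^1_0(0, 2). Differentiate via the product rule and integrate the resulting polynomials term by term.
  ∫_0^2 u² dx = ∫_0^2 (25*x^6 - 200*x^5 + 600*x^4 - 800*x^3 + 400*x^2) dx. Term by term:
    ∫_0^2 25*x^6 dx = 3200/7;  ∫_0^2 -200*x^5 dx = -6400/3;  ∫_0^2 600*x^4 dx = 3840;
    ∫_0^2 -800*x^3 dx = -3200;  ∫_0^2 400*x^2 dx = 3200/3.
  Sum: 3200/7 − 6400/3 + 3840 − 3200 + 3200/3 = 640/21.
  ∫_0^2 (u')² dx = ∫_0^2 (225*x^4 - 1200*x^3 + 2200*x^2 - 1600*x + 400) dx. Term by term:
    ∫_0^2 225*x^4 dx = 1440;  ∫_0^2 -1200*x^3 dx = -4800;  ∫_0^2 2200*x^2 dx = 17600/3;
    ∫_0^2 -1600*x dx = -3200;  ∫_0^2 400 dx = 800.
  Sum: 1440 − 4800 + 17600/3 − 3200 + 800 = 320/3.
∫_0^2 u² dx = 640/21, so ||u||_L² = 8*sqrt(210)/21.
∫_0^2 (u')² dx = 320/3, so ||u'||_L² = 8*sqrt(15)/3.
Ratio ||u||_L² / ||u'||_L² = sqrt(14)/7.
Sharp Poincaré constant on H^1_0(0, 2) is C_P = L/π = 2/π, achieved by sin(π/2·x).
A polynomial bump cannot attain the sharp Poincaré constant (only the first sine eigenfunction does), so the ratio is strictly less than C_P, consistent with ||u||_L² ≤ C_P ||u'||_L².


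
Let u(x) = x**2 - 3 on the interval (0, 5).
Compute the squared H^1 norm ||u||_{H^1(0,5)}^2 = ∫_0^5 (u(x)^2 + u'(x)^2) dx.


||u||_{H^1}^2 = 1760/3

The H^1 norm (squared) on an interval (0, L) is
  ||u||_{H^1}^2 = ∫_0^L u(x)^2 dx + ∫_0^L u'(x)^2 dx.
Compute u'(x) = 2*x.
Then u(x)^2 = x**4 - 6*x**2 + 9 and u'(x)^2 = 4*x**2.
Integrate each monomial from 0 to 5 using ∫_0^5 c·x^n dx = c·5^(n+1)/(n+1):
  ∫_0^5 u(x)^2 dx = ∫_0^5 (x^4 - 6*x^2 + 9) dx. Term by term:
    ∫_0^5 x^4 dx = 625;  ∫_0^5 -6*x^2 dx = -250;  ∫_0^5 9 dx = 45.
  Sum: 625 − 250 + 45 = 420.
  ∫_0^5 u'(x)^2 dx = ∫_0^5 (4*x^2) dx. Term by term:
    ∫_0^5 4*x^2 dx = 500/3.
Adding: ||u||_{H^1}^2 = 420 + 500/3 = 1760/3.


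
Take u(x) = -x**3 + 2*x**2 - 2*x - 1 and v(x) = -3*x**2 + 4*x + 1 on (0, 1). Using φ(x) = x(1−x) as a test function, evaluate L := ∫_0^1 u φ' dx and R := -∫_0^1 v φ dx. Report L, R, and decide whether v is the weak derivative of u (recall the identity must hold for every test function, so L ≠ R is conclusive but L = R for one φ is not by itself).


LHS = 3/20, RHS = -7/20. No, v is not the weak derivative of u.

u(x) = -x**3 + 2*x**2 - 2*x - 1, classical derivative u'(x) = -3*x**2 + 4*x - 2.
φ(x) = x(1−x), so φ'(x) = 1 - 2*x.
Note φ(0) = φ(1) = 0, so the boundary term u·φ vanishes.
LHS = ∫_0^1 u(x) φ'(x) dx = ∫_0^1 (2*x^4 - 5*x^3 + 6*x^2 - 1) dx. Term by term:
  ∫_0^1 2*x^4 dx = 2/5;  ∫_0^1 -5*x^3 dx = -5/4;  ∫_0^1 6*x^2 dx = 2;
  ∫_0^1 -1 dx = -1.
Sum: 2/5 − 5/4 + 2 − 1 = 3/20.
So LHS = 3/20.
∫_0^1 v(x) φ(x) dx = ∫_0^1 (3*x^4 - 7*x^3 + 3*x^2 + x) dx. Term by term:
  ∫_0^1 3*x^4 dx = 3/5;  ∫_0^1 -7*x^3 dx = -7/4;  ∫_0^1 3*x^2 dx = 1;
  ∫_0^1 x dx = 1/2.
Sum: 3/5 − 7/4 + 1 + 1/2 = 7/20.
So RHS = -∫_0^1 v(x) φ(x) dx = -7/20.
LHS − RHS = 1/2 ≠ 0, so the identity fails.
(For a valid weak derivative the identity must hold for EVERY test function, in particular this one. The failure shows v is NOT the weak derivative of u.)
Correct weak derivative would be u'(x) = -3*x**2 + 4*x - 2.


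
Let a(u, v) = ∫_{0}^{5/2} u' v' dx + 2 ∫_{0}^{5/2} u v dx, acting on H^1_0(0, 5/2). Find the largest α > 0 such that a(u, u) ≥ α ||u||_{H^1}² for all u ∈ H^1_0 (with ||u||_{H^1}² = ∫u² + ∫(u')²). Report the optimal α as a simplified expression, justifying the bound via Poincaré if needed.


α = 1

Coercivity of a(·,·) on H^1_0(0, 5/2) means a(u, u) ≥ α ||u||_{H^1}² for every u ∈ H^1_0.
The interval has length L = 5/2, and Poincaré/coercivity depend only on L. Here a(u, u) = ∫(u')² + (2)·∫u².
Here c = 2 ≥ 1, so a(u,u) = ∫(u')² + c∫u² ≥ ∫(u')² + ∫u² = ||u||_{H^1}², i.e. α = 1 works. No larger α is possible: a(u,u) ≥ α||u||_{H^1}² means (1−α)∫(u')² ≥ (α−c)∫u², and for the modes u_n = sin(nπ(x−x₀)/L) (x₀ the left endpoint) one has ∫u_n²/∫(u_n')² = (L/(nπ))² → 0, so a(u_n,u_n)/||u_n||_{H^1}² → 1. Hence the optimal constant is α = 1.
Therefore α = 1.


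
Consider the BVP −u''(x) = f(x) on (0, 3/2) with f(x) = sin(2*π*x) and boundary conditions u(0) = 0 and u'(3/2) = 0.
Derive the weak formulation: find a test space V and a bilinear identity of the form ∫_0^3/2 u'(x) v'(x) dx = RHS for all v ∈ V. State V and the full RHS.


V = {v ∈ H^1(0, 3/2) : v(0) = 0} (test functions vanish at x = 0 where u is specified); weak form: ∫_0^3/2 u'v' dx = ∫_0^3/2 (sin(2*π*x)) v dx for all v ∈ V.

Multiply both sides by a test function v and integrate from 0 to 3/2:
  ∫_0^3/2 −u''(x) v(x) dx = ∫_0^3/2 f(x) v(x) dx.
Integrate the LHS by parts once:
  ∫_0^3/2 −u'' v dx = −[u'(x) v(x)]_0^3/2 + ∫_0^3/2 u'(x) v'(x) dx.
Thus ∫_0^3/2 u'(x) v'(x) dx = ∫_0^3/2 f(x) v(x) dx + [u'(x) v(x)]_0^3/2.
Choose V so that boundary terms are either known or forced to vanish.
Mixed BC: u(0) = 0 (Dirichlet) and u'(3/2) = 0 (Neumann). Define V = {v ∈ H^1(0, 3/2) : v(0) = 0}. Then [u' v]_0^3/2 = u'(3/2)·v(3/2) − u'(0)·0 = 0.
Weak formulation: find u (satisfying any essential BC) such that ∫_0^3/2 u'(x) v'(x) dx = ∫_0^3/2 f v dx for all v ∈ V (Dirichlet at 0 absorbed into V; the Neumann datum at x = 3/2 is zero, so no boundary term remains).
Substituting f(x) = sin(2*π*x), the right-hand side is ∫_0^3/2 (sin(2*π*x)) v dx.


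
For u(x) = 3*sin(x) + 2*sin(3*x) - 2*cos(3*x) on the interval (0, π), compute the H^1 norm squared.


||u||_{H^1(0,π)}^2 = 49*π

u'(x) = 6*sin(3*x) + 3*cos(x) + 6*cos(3*x).
Expand u² and (u')² and integrate term by term on (0, π), using: for integers n ≥ 1, ∫_0^π sin²(nx) dx = ∫_0^π cos²(nx) dx = π/2; for n ≠ n', ∫_0^π sin(nx)sin(n'x) dx = ∫_0^π cos(nx)cos(n'x) dx = 0; and by product-to-sum, ∫_0^π sin(nx)cos(n'x) dx = ½∫_0^π [sin((n+n')x) + sin((n−n')x)] dx, which is 0 when n+n' is even and 2n/(n²−n'²) when n+n' is odd (it need not vanish on (0, π)).
  u² squared terms: (-2)²·∫cos(3x)² dx = 4·π/2 = 2*π;  (2)²·∫sin(3x)² dx = 4·π/2 = 2*π;  (3)²·∫sin(x)² dx = 9·π/2 = 9*π/2.
  u² cross terms: 2·(-2)·(2)·∫cos(3x)·sin(3x) dx = -8·(0) = 0;  2·(-2)·(3)·∫cos(3x)·sin(x) dx = -12·(0) = 0;  2·(2)·(3)·∫sin(3x)·sin(x) dx = 12·(0) = 0.
  So ∫_0^π u² dx = 2*π + 2*π + 9*π/2 + 0 + 0 + 0 = 17*π/2.
  (u')² squared terms: (3)²·∫cos(x)² dx = 9·π/2 = 9*π/2;  (6)²·∫cos(3x)² dx = 36·π/2 = 18*π;  (6)²·∫sin(3x)² dx = 36·π/2 = 18*π.
  (u')² cross terms: 2·(3)·(6)·∫cos(x)·cos(3x) dx = 36·(0) = 0;  2·(3)·(6)·∫cos(x)·sin(3x) dx = 36·(0) = 0;  2·(6)·(6)·∫cos(3x)·sin(3x) dx = 72·(0) = 0.
  So ∫_0^π (u')² dx = 9*π/2 + 18*π + 18*π + 0 + 0 + 0 = 81*π/2.
||u||_{H^1}^2 = (17*π/2) + (81*π/2) = 49*π.


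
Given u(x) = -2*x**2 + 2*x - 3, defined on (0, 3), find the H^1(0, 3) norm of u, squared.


||u||_{H^1}^2 = 1167/5

The H^1 norm (squared) on an interval (0, L) is
  ||u||_{H^1}^2 = ∫_0^L u(x)^2 dx + ∫_0^L u'(x)^2 dx.
Compute u'(x) = 2 - 4*x.
Then u(x)^2 = 4*x**4 - 8*x**3 + 16*x**2 - 12*x + 9 and u'(x)^2 = 16*x**2 - 16*x + 4.
Integrate each monomial from 0 to 3 using ∫_0^3 c·x^n dx = c·3^(n+1)/(n+1):
  ∫_0^3 u(x)^2 dx = ∫_0^3 (4*x^4 - 8*x^3 + 16*x^2 - 12*x + 9) dx. Term by term:
    ∫_0^3 4*x^4 dx = 972/5;  ∫_0^3 -8*x^3 dx = -162;  ∫_0^3 16*x^2 dx = 144;
    ∫_0^3 -12*x dx = -54;  ∫_0^3 9 dx = 27.
  Sum: 972/5 − 162 + 144 − 54 + 27 = 747/5.
  ∫_0^3 u'(x)^2 dx = ∫_0^3 (16*x^2 - 16*x + 4) dx. Term by term:
    ∫_0^3 16*x^2 dx = 144;  ∫_0^3 -16*x dx = -72;  ∫_0^3 4 dx = 12.
  Sum: 144 − 72 + 12 = 84.
Adding: ||u||_{H^1}^2 = 747/5 + 84 = 1167/5.


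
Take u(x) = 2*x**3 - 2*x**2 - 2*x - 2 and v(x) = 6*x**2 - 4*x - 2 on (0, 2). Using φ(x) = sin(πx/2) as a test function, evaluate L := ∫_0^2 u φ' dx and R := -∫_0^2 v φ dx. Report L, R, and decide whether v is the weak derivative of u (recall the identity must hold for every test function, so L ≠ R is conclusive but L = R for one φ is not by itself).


LHS = -24/π + 192/π^3, RHS = -24/π + 192/π^3. Yes, v = u' weakly.

u(x) = 2*x**3 - 2*x**2 - 2*x - 2, classical derivative u'(x) = 6*x**2 - 4*x - 2.
φ(x) = sin(πx/2), so φ'(x) = π*cos(π*x/2)/2.
Note φ(0) = φ(2) = 0, so the boundary term u·φ vanishes.
LHS = ∫_0^2 u(x) φ'(x) dx = ∫_0^2 (π*x^3*cos(π*x/2) - π*x^2*cos(π*x/2) - π*x*cos(π*x/2) - π*cos(π*x/2)) dx. Term by term:
  ∫_0^2 -π*cos(π*x/2) dx = 0;  ∫_0^2 π*x^3*cos(π*x/2) dx = -48/π + 192/π^3;  ∫_0^2 -π*x*cos(π*x/2) dx = 8/π;
  ∫_0^2 -π*x^2*cos(π*x/2) dx = 16/π.
Sum: 0 + -48/π + 192/π^3 + 8/π + 16/π = -24/π + 192/π^3.
So LHS = -24/π + 192/π^3.
∫_0^2 v(x) φ(x) dx = ∫_0^2 (6*x^2*sin(π*x/2) - 4*x*sin(π*x/2) - 2*sin(π*x/2)) dx. Term by term:
  ∫_0^2 -2*sin(π*x/2) dx = -8/π;  ∫_0^2 -4*x*sin(π*x/2) dx = -16/π;  ∫_0^2 6*x^2*sin(π*x/2) dx = -192/π^3 + 48/π.
Sum: -8/π − 16/π + -192/π^3 + 48/π = -192/π^3 + 24/π.
So RHS = -∫_0^2 v(x) φ(x) dx = -24/π + 192/π^3.
LHS = RHS, so the identity holds for this test φ.
Moreover u is smooth here and v(x) = u'(x) = 6*x**2 - 4*x - 2 pointwise, so the identity holds for every test function. Hence v is the weak derivative of u.


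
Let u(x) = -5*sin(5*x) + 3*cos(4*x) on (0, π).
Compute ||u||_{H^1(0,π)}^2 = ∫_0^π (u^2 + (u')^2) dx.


||u||_{H^1(0,π)}^2 = -1700/3 + 803*π/2

u'(x) = -12*sin(4*x) - 25*cos(5*x).
Expand u² and (u')² and integrate term by term on (0, π), using: for integers n ≥ 1, ∫_0^π sin²(nx) dx = ∫_0^π cos²(nx) dx = π/2; for n ≠ n', ∫_0^π sin(nx)sin(n'x) dx = ∫_0^π cos(nx)cos(n'x) dx = 0; and by product-to-sum, ∫_0^π sin(nx)cos(n'x) dx = ½∫_0^π [sin((n+n')x) + sin((n−n')x)] dx, which is 0 when n+n' is even and 2n/(n²−n'²) when n+n' is odd (it need not vanish on (0, π)).
  u² squared terms: (-5)²·∫sin(5x)² dx = 25·π/2 = 25*π/2;  (3)²·∫cos(4x)² dx = 9·π/2 = 9*π/2.
  u² cross terms: 2·(-5)·(3)·∫sin(5x)·cos(4x) dx = -30·(10/9) = -100/3.
  So ∫_0^π u² dx = 25*π/2 + 9*π/2 − 100/3 = -100/3 + 17*π.
  (u')² squared terms: (-25)²·∫cos(5x)² dx = 625·π/2 = 625*π/2;  (-12)²·∫sin(4x)² dx = 144·π/2 = 72*π.
  (u')² cross terms: 2·(-25)·(-12)·∫cos(5x)·sin(4x) dx = 600·(-8/9) = -1600/3.
  So ∫_0^π (u')² dx = 625*π/2 + 72*π − 1600/3 = -1600/3 + 769*π/2.
||u||_{H^1}^2 = (-100/3 + 17*π) + (-1600/3 + 769*π/2) = -1700/3 + 803*π/2.


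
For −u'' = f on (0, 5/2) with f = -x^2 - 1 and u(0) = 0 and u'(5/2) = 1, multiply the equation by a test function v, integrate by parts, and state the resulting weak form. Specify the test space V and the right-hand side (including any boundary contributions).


V = {v ∈ H^1(0, 5/2) : v(0) = 0} (test functions vanish at x = 0 where u is specified); weak form: ∫_0^5/2 u'v' dx = ∫_0^5/2 (-x^2 - 1) v dx + v(5/2) for all v ∈ V.

Multiply both sides by a test function v and integrate from 0 to 5/2:
  ∫_0^5/2 −u''(x) v(x) dx = ∫_0^5/2 f(x) v(x) dx.
Integrate the LHS by parts once:
  ∫_0^5/2 −u'' v dx = −[u'(x) v(x)]_0^5/2 + ∫_0^5/2 u'(x) v'(x) dx.
Thus ∫_0^5/2 u'(x) v'(x) dx = ∫_0^5/2 f(x) v(x) dx + [u'(x) v(x)]_0^5/2.
Choose V so that boundary terms are either known or forced to vanish.
Mixed BC: u(0) = 0 (Dirichlet) and u'(5/2) = 1 (Neumann). Define V = {v ∈ H^1(0, 5/2) : v(0) = 0}. Then [u' v]_0^5/2 = u'(5/2)·v(5/2) − u'(0)·0 = v(5/2).
Weak formulation: find u (satisfying any essential BC) such that ∫_0^5/2 u'(x) v'(x) dx = ∫_0^5/2 f v dx + v(5/2) for all v ∈ V (Dirichlet at 0 absorbed into V; Neumann datum at x = 5/2 contributes the boundary term).
Substituting f(x) = -x^2 - 1, the right-hand side is ∫_0^5/2 (-x^2 - 1) v dx + v(5/2).


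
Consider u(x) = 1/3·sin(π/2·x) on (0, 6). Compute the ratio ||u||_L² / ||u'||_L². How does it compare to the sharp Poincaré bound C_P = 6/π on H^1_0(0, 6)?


||u||_L² / ||u'||_L² = 2/π < C_P = 6/π.

u(x) = 1/3·sin(π/2·x), so u'(x) = π*cos(π*x/2)/6.
Writing u(x) = A·sin(kπx/L) with A = 1/3 and k = 3, use ∫_0^L sin²(kπx/L) dx = L/2 and ∫_0^L cos²(kπx/L) dx = L/2.
u² = 1/9·sin²(π/2·x) and (u')² = π^2/36·cos²(π/2·x), and each of sin², cos² integrates to L/2 = 3 over (0, 6).
∫_0^6 u² dx = 1/3, so ||u||_L² = sqrt(3)/3.
∫_0^6 (u')² dx = π^2/12, so ||u'||_L² = sqrt(3)*π/6.
Ratio ||u||_L² / ||u'||_L² = 2/π.
Sharp Poincaré constant on H^1_0(0, 6) is C_P = L/π = 6/π, achieved by sin(π/6·x).
This is the k = 3 harmonic; the ratio L/(kπ) is strictly less than C_P = L/π, consistent with the sharp inequality ||u||_L² ≤ C_P ||u'||_L².


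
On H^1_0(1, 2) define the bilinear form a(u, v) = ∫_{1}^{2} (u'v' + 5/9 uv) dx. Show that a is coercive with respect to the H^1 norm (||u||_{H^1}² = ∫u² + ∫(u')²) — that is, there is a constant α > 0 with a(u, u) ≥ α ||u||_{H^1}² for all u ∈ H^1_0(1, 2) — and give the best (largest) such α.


α = (5/9 + π^2)/(1 + π^2)

Coercivity of a(·,·) on H^1_0(1, 2) means a(u, u) ≥ α ||u||_{H^1}² for every u ∈ H^1_0.
The interval has length L = 1, and Poincaré/coercivity depend only on L. Here a(u, u) = ∫(u')² + (5/9)·∫u².
Here 0 < c = 5/9 < 1. The condition a(u,u) ≥ α||u||_{H^1}² reads (1−α)∫(u')² ≥ (α−c)∫u². Any admissible α is ≤ 1 (rapidly oscillating u have ∫u²/∫(u')² → 0), and α = 1 would force 0 ≥ (1−c)∫u², impossible since c < 1; so 1−α > 0. By the sharp Poincaré inequality on H^1_0 of an interval of length L, ∫(u')² ≥ (π/L)²∫u² with equality for the first sine mode sin(π(x−x₀)/L) (x₀ the left endpoint), so the inequality holds for all u iff (1−α)(π/L)² ≥ α − c, i.e. α ≤ ((π/L)² + c)/((π/L)² + 1) = (1 + c(L/π)²)/(1 + (L/π)²). With (π/L)² = π^2 and c = 5/9, the largest admissible constant is α = ((π/L)² + c)/((π/L)² + 1).
Simplifying, α = (5/9 + π^2)/(1 + π^2).


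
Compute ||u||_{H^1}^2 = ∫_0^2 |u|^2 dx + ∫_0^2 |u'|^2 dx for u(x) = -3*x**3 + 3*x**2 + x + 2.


||u||_{H^1}^2 = 18778/105

The H^1 norm (squared) on an interval (0, L) is
  ||u||_{H^1}^2 = ∫_0^L u(x)^2 dx + ∫_0^L u'(x)^2 dx.
Compute u'(x) = -9*x**2 + 6*x + 1.
Then u(x)^2 = 9*x**6 - 18*x**5 + 3*x**4 - 6*x**3 + 13*x**2 + 4*x + 4 and u'(x)^2 = 81*x**4 - 108*x**3 + 18*x**2 + 12*x + 1.
Integrate each monomial from 0 to 2 using ∫_0^2 c·x^n dx = c·2^(n+1)/(n+1):
  ∫_0^2 u(x)^2 dx = ∫_0^2 (9*x^6 - 18*x^5 + 3*x^4 - 6*x^3 + 13*x^2 + 4*x + 4) dx. Term by term:
    ∫_0^2 9*x^6 dx = 1152/7;  ∫_0^2 -18*x^5 dx = -192;  ∫_0^2 3*x^4 dx = 96/5;
    ∫_0^2 -6*x^3 dx = -24;  ∫_0^2 13*x^2 dx = 104/3;  ∫_0^2 4*x dx = 8;
    ∫_0^2 4 dx = 8.
  Sum: 1152/7 − 192 + 96/5 − 24 + 104/3 + 8 + 8 = 1936/105.
  ∫_0^2 u'(x)^2 dx = ∫_0^2 (81*x^4 - 108*x^3 + 18*x^2 + 12*x + 1) dx. Term by term:
    ∫_0^2 81*x^4 dx = 2592/5;  ∫_0^2 -108*x^3 dx = -432;  ∫_0^2 18*x^2 dx = 48;
    ∫_0^2 12*x dx = 24;  ∫_0^2 1 dx = 2.
  Sum: 2592/5 − 432 + 48 + 24 + 2 = 802/5.
Adding: ||u||_{H^1}^2 = 1936/105 + 802/5 = 18778/105.


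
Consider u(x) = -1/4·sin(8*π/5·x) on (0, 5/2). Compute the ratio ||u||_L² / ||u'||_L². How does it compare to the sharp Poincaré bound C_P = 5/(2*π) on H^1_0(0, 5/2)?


||u||_L² / ||u'||_L² = 5/(8*π) < C_P = 5/(2*π).

u(x) = -1/4·sin(8*π/5·x), so u'(x) = -2*π*cos(8*π*x/5)/5.
Writing u(x) = A·sin(kπx/L) with A = -1/4 and k = 4, use ∫_0^L sin²(kπx/L) dx = L/2 and ∫_0^L cos²(kπx/L) dx = L/2.
u² = 1/16·sin²(8*π/5·x) and (u')² = 4*π^2/25·cos²(8*π/5·x), and each of sin², cos² integrates to L/2 = 5/4 over (0, 5/2).
∫_0^5/2 u² dx = 5/64, so ||u||_L² = sqrt(5)/8.
∫_0^5/2 (u')² dx = π^2/5, so ||u'||_L² = sqrt(5)*π/5.
Ratio ||u||_L² / ||u'||_L² = 5/(8*π).
Sharp Poincaré constant on H^1_0(0, 5/2) is C_P = L/π = 5/(2*π), achieved by sin(2*π/5·x).
This is the k = 4 harmonic; the ratio L/(kπ) is strictly less than C_P = L/π, consistent with the sharp inequality ||u||_L² ≤ C_P ||u'||_L².


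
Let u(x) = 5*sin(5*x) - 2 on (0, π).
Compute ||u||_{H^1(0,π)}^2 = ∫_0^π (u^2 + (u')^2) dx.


||u||_{H^1(0,π)}^2 = -8 + 329*π

u'(x) = 25*cos(5*x).
Expand u² and (u')² and integrate term by term on (0, π), using: for integers n ≥ 1, ∫_0^π sin²(nx) dx = ∫_0^π cos²(nx) dx = π/2; for n ≠ n', ∫_0^π sin(nx)sin(n'x) dx = ∫_0^π cos(nx)cos(n'x) dx = 0; and by product-to-sum, ∫_0^π sin(nx)cos(n'x) dx = ½∫_0^π [sin((n+n')x) + sin((n−n')x)] dx, which is 0 when n+n' is even and 2n/(n²−n'²) when n+n' is odd (it need not vanish on (0, π)). For the constant mode: ∫_0^π 1 dx = π, ∫_0^π cos(nx) dx = 0, ∫_0^π sin(nx) dx = (1−(−1)^n)/n.
  u² squared terms: (-2)²·∫1 dx = 4·π = 4*π;  (5)²·∫sin(5x)² dx = 25·π/2 = 25*π/2.
  u² cross terms: 2·(-2)·(5)·∫1·sin(5x) dx = -20·(2/5) = -8.
  So ∫_0^π u² dx = 4*π + 25*π/2 − 8 = -8 + 33*π/2.
  (u')² squared terms: (25)²·∫cos(5x)² dx = 625·π/2 = 625*π/2.
  So ∫_0^π (u')² dx = 625*π/2.
||u||_{H^1}^2 = (-8 + 33*π/2) + (625*π/2) = -8 + 329*π.


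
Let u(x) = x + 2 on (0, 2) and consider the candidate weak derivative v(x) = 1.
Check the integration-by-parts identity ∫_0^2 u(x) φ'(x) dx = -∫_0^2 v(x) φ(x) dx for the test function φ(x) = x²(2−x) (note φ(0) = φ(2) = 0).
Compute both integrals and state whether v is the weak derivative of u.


LHS = -4/3, RHS = -4/3. Yes, v = u' weakly.

u(x) = x + 2, classical derivative u'(x) = 1.
φ(x) = x²(2−x), so φ'(x) = x*(4 - 3*x).
Note φ(0) = φ(2) = 0, so the boundary term u·φ vanishes.
LHS = ∫_0^2 u(x) φ'(x) dx = ∫_0^2 (-3*x^3 - 2*x^2 + 8*x) dx. Term by term:
  ∫_0^2 -3*x^3 dx = -12;  ∫_0^2 -2*x^2 dx = -16/3;  ∫_0^2 8*x dx = 16.
Sum: -12 − 16/3 + 16 = -4/3.
So LHS = -4/3.
∫_0^2 v(x) φ(x) dx = ∫_0^2 (-x^3 + 2*x^2) dx. Term by term:
  ∫_0^2 -x^3 dx = -4;  ∫_0^2 2*x^2 dx = 16/3.
Sum: -4 + 16/3 = 4/3.
So RHS = -∫_0^2 v(x) φ(x) dx = -4/3.
LHS = RHS, so the identity holds for this test φ.
Moreover u is smooth here and v(x) = u'(x) = 1 pointwise, so the identity holds for every test function. Hence v is the weak derivative of u.


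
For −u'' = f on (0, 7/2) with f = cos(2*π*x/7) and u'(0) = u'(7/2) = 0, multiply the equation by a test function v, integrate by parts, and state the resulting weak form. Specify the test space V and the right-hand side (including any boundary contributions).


V = H^1(0, 7/2) (no boundary constraint on v; u is determined up to an additive constant); weak form: ∫_0^7/2 u'v' dx = ∫_0^7/2 (cos(2*π*x/7)) v dx for all v ∈ V.

Multiply both sides by a test function v and integrate from 0 to 7/2:
  ∫_0^7/2 −u''(x) v(x) dx = ∫_0^7/2 f(x) v(x) dx.
Integrate the LHS by parts once:
  ∫_0^7/2 −u'' v dx = −[u'(x) v(x)]_0^7/2 + ∫_0^7/2 u'(x) v'(x) dx.
Thus ∫_0^7/2 u'(x) v'(x) dx = ∫_0^7/2 f(x) v(x) dx + [u'(x) v(x)]_0^7/2.
Choose V so that boundary terms are either known or forced to vanish.
u has homogeneous Neumann: u'(0) = u'(7/2) = 0. So [u' v]_0^7/2 = 0·v(7/2) − 0·v(0) = 0 for any v; take V = H^1(0, 7/2).
Weak formulation: find u (satisfying any essential BC) such that ∫_0^7/2 u'(x) v'(x) dx = ∫_0^7/2 f v dx for all v ∈ V (homogeneous Neumann, so boundary terms vanish).
Substituting f(x) = cos(2*π*x/7), the right-hand side is ∫_0^7/2 (cos(2*π*x/7)) v dx.
Compatibility check (pure Neumann): taking v ≡ 1 ∈ V gives 0 = ∫_0^7/2 f dx + (0) − (0), i.e. ∫_0^7/2 f dx must equal u'(0) − u'(7/2) = 0. Indeed ∫_0^7/2 (cos(2*π*x/7)) dx = 0, so the data are compatible. The solution is then unique only up to an additive constant (fix it e.g. by requiring ∫_0^7/2 u dx = 0).


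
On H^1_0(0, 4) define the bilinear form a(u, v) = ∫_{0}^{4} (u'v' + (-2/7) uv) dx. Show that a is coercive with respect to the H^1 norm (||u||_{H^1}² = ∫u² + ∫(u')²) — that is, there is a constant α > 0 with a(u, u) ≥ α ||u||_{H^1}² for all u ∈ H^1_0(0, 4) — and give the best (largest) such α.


α = (-32/7 + π^2)/(π^2 + 16)

Coercivity of a(·,·) on H^1_0(0, 4) means a(u, u) ≥ α ||u||_{H^1}² for every u ∈ H^1_0.
The interval has length L = 4, and Poincaré/coercivity depend only on L. Here a(u, u) = ∫(u')² + (-2/7)·∫u².
Here c = -2/7 < 0 with |c| < (π/L)² = π^2/16, so coercivity still holds. The condition a(u,u) ≥ α||u||_{H^1}² reads (1−α)∫(u')² ≥ (α−c)∫u². Any admissible α is ≤ 1 (rapidly oscillating u have ∫u²/∫(u')² → 0), and α = 1 would force 0 ≥ (1−c)∫u², impossible since c < 1; so 1−α > 0. By the sharp Poincaré inequality on H^1_0 of an interval of length L, ∫(u')² ≥ (π/L)²∫u² with equality for the first sine mode sin(π(x−x₀)/L) (x₀ the left endpoint), so the inequality holds for all u iff (1−α)(π/L)² ≥ α − c, i.e. α ≤ ((π/L)² + c)/((π/L)² + 1) = (1 + c(L/π)²)/(1 + (L/π)²). (Direct route, valid since c ≤ 0: Poincaré gives c∫u² ≥ c(L/π)²∫(u')², so a(u,u) ≥ (1 + c(L/π)²)∫(u')², while ||u||_{H^1}² ≤ (1 + (L/π)²)∫(u')²; dividing yields the same α.) With (π/L)² = π^2/16 and c = -2/7, the largest admissible constant is α = ((π/L)² + c)/((π/L)² + 1).
Simplifying, α = (-32/7 + π^2)/(π^2 + 16).


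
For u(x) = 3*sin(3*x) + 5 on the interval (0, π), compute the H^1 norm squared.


||u||_{H^1(0,π)}^2 = 20 + 70*π

u'(x) = 9*cos(3*x).
Expand u² and (u')² and integrate term by term on (0, π), using: for integers n ≥ 1, ∫_0^π sin²(nx) dx = ∫_0^π cos²(nx) dx = π/2; for n ≠ n', ∫_0^π sin(nx)sin(n'x) dx = ∫_0^π cos(nx)cos(n'x) dx = 0; and by product-to-sum, ∫_0^π sin(nx)cos(n'x) dx = ½∫_0^π [sin((n+n')x) + sin((n−n')x)] dx, which is 0 when n+n' is even and 2n/(n²−n'²) when n+n' is odd (it need not vanish on (0, π)). For the constant mode: ∫_0^π 1 dx = π, ∫_0^π cos(nx) dx = 0, ∫_0^π sin(nx) dx = (1−(−1)^n)/n.
  u² squared terms: (5)²·∫1 dx = 25·π = 25*π;  (3)²·∫sin(3x)² dx = 9·π/2 = 9*π/2.
  u² cross terms: 2·(5)·(3)·∫1·sin(3x) dx = 30·(2/3) = 20.
  So ∫_0^π u² dx = 25*π + 9*π/2 + 20 = 20 + 59*π/2.
  (u')² squared terms: (9)²·∫cos(3x)² dx = 81·π/2 = 81*π/2.
  So ∫_0^π (u')² dx = 81*π/2.
||u||_{H^1}^2 = (20 + 59*π/2) + (81*π/2) = 20 + 70*π.


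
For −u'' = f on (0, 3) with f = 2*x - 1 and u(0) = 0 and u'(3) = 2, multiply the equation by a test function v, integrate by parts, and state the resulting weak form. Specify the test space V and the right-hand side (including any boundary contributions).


V = {v ∈ H^1(0, 3) : v(0) = 0} (test functions vanish at x = 0 where u is specified); weak form: ∫_0^3 u'v' dx = ∫_0^3 (2*x - 1) v dx + 2·v(3) for all v ∈ V.

Multiply both sides by a test function v and integrate from 0 to 3:
  ∫_0^3 −u''(x) v(x) dx = ∫_0^3 f(x) v(x) dx.
Integrate the LHS by parts once:
  ∫_0^3 −u'' v dx = −[u'(x) v(x)]_0^3 + ∫_0^3 u'(x) v'(x) dx.
Thus ∫_0^3 u'(x) v'(x) dx = ∫_0^3 f(x) v(x) dx + [u'(x) v(x)]_0^3.
Choose V so that boundary terms are either known or forced to vanish.
Mixed BC: u(0) = 0 (Dirichlet) and u'(3) = 2 (Neumann). Define V = {v ∈ H^1(0, 3) : v(0) = 0}. Then [u' v]_0^3 = u'(3)·v(3) − u'(0)·0 = 2·v(3).
Weak formulation: find u (satisfying any essential BC) such that ∫_0^3 u'(x) v'(x) dx = ∫_0^3 f v dx + 2·v(3) for all v ∈ V (Dirichlet at 0 absorbed into V; Neumann datum at x = 3 contributes the boundary term).
Substituting f(x) = 2*x - 1, the right-hand side is ∫_0^3 (2*x - 1) v dx + 2·v(3).


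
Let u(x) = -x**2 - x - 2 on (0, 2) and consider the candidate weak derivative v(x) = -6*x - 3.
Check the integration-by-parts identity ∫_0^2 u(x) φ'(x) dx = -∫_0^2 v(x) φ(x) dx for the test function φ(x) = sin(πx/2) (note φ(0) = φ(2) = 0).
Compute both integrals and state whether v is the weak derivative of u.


LHS = 12/π, RHS = 36/π. No, v is not the weak derivative of u.

u(x) = -x**2 - x - 2, classical derivative u'(x) = -2*x - 1.
φ(x) = sin(πx/2), so φ'(x) = π*cos(π*x/2)/2.
Note φ(0) = φ(2) = 0, so the boundary term u·φ vanishes.
LHS = ∫_0^2 u(x) φ'(x) dx = ∫_0^2 (-π*x^2*cos(π*x/2)/2 - π*x*cos(π*x/2)/2 - π*cos(π*x/2)) dx. Term by term:
  ∫_0^2 -π*cos(π*x/2) dx = 0;  ∫_0^2 -π*x*cos(π*x/2)/2 dx = 4/π;  ∫_0^2 -π*x^2*cos(π*x/2)/2 dx = 8/π.
Sum: 0 + 4/π + 8/π = 12/π.
So LHS = 12/π.
∫_0^2 v(x) φ(x) dx = ∫_0^2 (-6*x*sin(π*x/2) - 3*sin(π*x/2)) dx. Term by term:
  ∫_0^2 -3*sin(π*x/2) dx = -12/π;  ∫_0^2 -6*x*sin(π*x/2) dx = -24/π.
Sum: -12/π − 24/π = -36/π.
So RHS = -∫_0^2 v(x) φ(x) dx = 36/π.
LHS − RHS = -24/π ≠ 0, so the identity fails.
(For a valid weak derivative the identity must hold for EVERY test function, in particular this one. The failure shows v is NOT the weak derivative of u.)
Correct weak derivative would be u'(x) = -2*x - 1.


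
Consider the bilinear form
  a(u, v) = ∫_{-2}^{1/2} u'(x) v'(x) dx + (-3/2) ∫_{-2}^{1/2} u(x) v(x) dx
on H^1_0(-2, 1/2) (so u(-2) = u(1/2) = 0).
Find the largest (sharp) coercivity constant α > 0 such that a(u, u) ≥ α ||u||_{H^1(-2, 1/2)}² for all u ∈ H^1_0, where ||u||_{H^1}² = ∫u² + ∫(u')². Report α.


α = (-75 + 8*π^2)/(2*(25 + 4*π^2))

Coercivity of a(·,·) on H^1_0(-2, 1/2) means a(u, u) ≥ α ||u||_{H^1}² for every u ∈ H^1_0.
The interval has length L = 5/2, and Poincaré/coercivity depend only on L. Here a(u, u) = ∫(u')² + (-3/2)·∫u².
Here c = -3/2 < 0 with |c| < (π/L)² = 4*π^2/25, so coercivity still holds. The condition a(u,u) ≥ α||u||_{H^1}² reads (1−α)∫(u')² ≥ (α−c)∫u². Any admissible α is ≤ 1 (rapidly oscillating u have ∫u²/∫(u')² → 0), and α = 1 would force 0 ≥ (1−c)∫u², impossible since c < 1; so 1−α > 0. By the sharp Poincaré inequality on H^1_0 of an interval of length L, ∫(u')² ≥ (π/L)²∫u² with equality for the first sine mode sin(π(x−x₀)/L) (x₀ the left endpoint), so the inequality holds for all u iff (1−α)(π/L)² ≥ α − c, i.e. α ≤ ((π/L)² + c)/((π/L)² + 1) = (1 + c(L/π)²)/(1 + (L/π)²). (Direct route, valid since c ≤ 0: Poincaré gives c∫u² ≥ c(L/π)²∫(u')², so a(u,u) ≥ (1 + c(L/π)²)∫(u')², while ||u||_{H^1}² ≤ (1 + (L/π)²)∫(u')²; dividing yields the same α.) With (π/L)² = 4*π^2/25 and c = -3/2, the largest admissible constant is α = ((π/L)² + c)/((π/L)² + 1).
Simplifying, α = (-75 + 8*π^2)/(2*(25 + 4*π^2)).


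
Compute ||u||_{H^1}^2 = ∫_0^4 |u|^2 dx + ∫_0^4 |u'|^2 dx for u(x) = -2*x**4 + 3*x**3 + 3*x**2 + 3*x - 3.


||u||_{H^1}^2 = 24403208/315

The H^1 norm (squared) on an interval (0, L) is
  ||u||_{H^1}^2 = ∫_0^L u(x)^2 dx + ∫_0^L u'(x)^2 dx.
Compute u'(x) = -8*x**3 + 9*x**2 + 6*x + 3.
Then u(x)^2 = 4*x**8 - 12*x**7 - 3*x**6 + 6*x**5 + 39*x**4 - 9*x**2 - 18*x + 9 and u'(x)^2 = 64*x**6 - 144*x**5 - 15*x**4 + 60*x**3 + 90*x**2 + 36*x + 9.
Integrate each monomial from 0 to 4 using ∫_0^4 c·x^n dx = c·4^(n+1)/(n+1):
  ∫_0^4 u(x)^2 dx = ∫_0^4 (4*x^8 - 12*x^7 - 3*x^6 + 6*x^5 + 39*x^4 - 9*x^2 - 18*x + 9) dx. Term by term:
    ∫_0^4 4*x^8 dx = 1048576/9;  ∫_0^4 -12*x^7 dx = -98304;  ∫_0^4 -3*x^6 dx = -49152/7;
    ∫_0^4 6*x^5 dx = 4096;  ∫_0^4 39*x^4 dx = 39936/5;  ∫_0^4 -9*x^2 dx = -192;
    ∫_0^4 -18*x dx = -144;  ∫_0^4 9 dx = 36.
  Sum: 1048576/9 − 98304 − 49152/7 + 4096 + 39936/5 − 192 − 144 + 36 = 7234268/315.
  ∫_0^4 u'(x)^2 dx = ∫_0^4 (64*x^6 - 144*x^5 - 15*x^4 + 60*x^3 + 90*x^2 + 36*x + 9) dx. Term by term:
    ∫_0^4 64*x^6 dx = 1048576/7;  ∫_0^4 -144*x^5 dx = -98304;  ∫_0^4 -15*x^4 dx = -3072;
    ∫_0^4 60*x^3 dx = 3840;  ∫_0^4 90*x^2 dx = 1920;  ∫_0^4 36*x dx = 288;
    ∫_0^4 9 dx = 36.
  Sum: 1048576/7 − 98304 − 3072 + 3840 + 1920 + 288 + 36 = 381532/7.
Adding: ||u||_{H^1}^2 = 7234268/315 + 381532/7 = 24403208/315.


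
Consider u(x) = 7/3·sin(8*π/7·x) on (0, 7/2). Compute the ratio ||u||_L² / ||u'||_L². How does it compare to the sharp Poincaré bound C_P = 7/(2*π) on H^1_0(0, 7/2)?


||u||_L² / ||u'||_L² = 7/(8*π) < C_P = 7/(2*π).

u(x) = 7/3·sin(8*π/7·x), so u'(x) = 8*π*cos(8*π*x/7)/3.
Writing u(x) = A·sin(kπx/L) with A = 7/3 and k = 4, use ∫_0^L sin²(kπx/L) dx = L/2 and ∫_0^L cos²(kπx/L) dx = L/2.
u² = 49/9·sin²(8*π/7·x) and (u')² = 64*π^2/9·cos²(8*π/7·x), and each of sin², cos² integrates to L/2 = 7/4 over (0, 7/2).
∫_0^7/2 u² dx = 343/36, so ||u||_L² = 7*sqrt(7)/6.
∫_0^7/2 (u')² dx = 112*π^2/9, so ||u'||_L² = 4*sqrt(7)*π/3.
Ratio ||u||_L² / ||u'||_L² = 7/(8*π).
Sharp Poincaré constant on H^1_0(0, 7/2) is C_P = L/π = 7/(2*π), achieved by sin(2*π/7·x).
This is the k = 4 harmonic; the ratio L/(kπ) is strictly less than C_P = L/π, consistent with the sharp inequality ||u||_L² ≤ C_P ||u'||_L².


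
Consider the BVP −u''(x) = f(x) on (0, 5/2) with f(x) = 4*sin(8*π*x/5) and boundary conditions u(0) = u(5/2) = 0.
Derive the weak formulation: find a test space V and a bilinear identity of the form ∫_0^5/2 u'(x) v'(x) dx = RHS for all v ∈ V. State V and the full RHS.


V = H^1_0(0, 5/2) (so v(0) = v(5/2) = 0); weak form: ∫_0^5/2 u'v' dx = ∫_0^5/2 (4*sin(8*π*x/5)) v dx for all v ∈ V.

Multiply both sides by a test function v and integrate from 0 to 5/2:
  ∫_0^5/2 −u''(x) v(x) dx = ∫_0^5/2 f(x) v(x) dx.
Integrate the LHS by parts once:
  ∫_0^5/2 −u'' v dx = −[u'(x) v(x)]_0^5/2 + ∫_0^5/2 u'(x) v'(x) dx.
Thus ∫_0^5/2 u'(x) v'(x) dx = ∫_0^5/2 f(x) v(x) dx + [u'(x) v(x)]_0^5/2.
Choose V so that boundary terms are either known or forced to vanish.
u is Dirichlet: u(0) = u(5/2) = 0. Let V = H^1_0(0, 5/2); then v(0) = v(5/2) = 0, and [u' v]_0^5/2 = 0.
Weak formulation: find u (satisfying any essential BC) such that ∫_0^5/2 u'(x) v'(x) dx = ∫_0^5/2 f v dx for all v ∈ V.
Substituting f(x) = 4*sin(8*π*x/5), the right-hand side is ∫_0^5/2 (4*sin(8*π*x/5)) v dx.


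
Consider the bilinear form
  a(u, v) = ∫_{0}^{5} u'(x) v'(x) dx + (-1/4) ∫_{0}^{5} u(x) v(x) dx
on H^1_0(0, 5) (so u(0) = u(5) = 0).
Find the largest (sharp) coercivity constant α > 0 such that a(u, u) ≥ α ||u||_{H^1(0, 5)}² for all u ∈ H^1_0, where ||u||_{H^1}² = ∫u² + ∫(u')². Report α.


α = (-25/4 + π^2)/(π^2 + 25)

Coercivity of a(·,·) on H^1_0(0, 5) means a(u, u) ≥ α ||u||_{H^1}² for every u ∈ H^1_0.
The interval has length L = 5, and Poincaré/coercivity depend only on L. Here a(u, u) = ∫(u')² + (-1/4)·∫u².
Here c = -1/4 < 0 with |c| < (π/L)² = π^2/25, so coercivity still holds. The condition a(u,u) ≥ α||u||_{H^1}² reads (1−α)∫(u')² ≥ (α−c)∫u². Any admissible α is ≤ 1 (rapidly oscillating u have ∫u²/∫(u')² → 0), and α = 1 would force 0 ≥ (1−c)∫u², impossible since c < 1; so 1−α > 0. By the sharp Poincaré inequality on H^1_0 of an interval of length L, ∫(u')² ≥ (π/L)²∫u² with equality for the first sine mode sin(π(x−x₀)/L) (x₀ the left endpoint), so the inequality holds for all u iff (1−α)(π/L)² ≥ α − c, i.e. α ≤ ((π/L)² + c)/((π/L)² + 1) = (1 + c(L/π)²)/(1 + (L/π)²). (Direct route, valid since c ≤ 0: Poincaré gives c∫u² ≥ c(L/π)²∫(u')², so a(u,u) ≥ (1 + c(L/π)²)∫(u')², while ||u||_{H^1}² ≤ (1 + (L/π)²)∫(u')²; dividing yields the same α.) With (π/L)² = π^2/25 and c = -1/4, the largest admissible constant is α = ((π/L)² + c)/((π/L)² + 1).
Simplifying, α = (-25/4 + π^2)/(π^2 + 25).


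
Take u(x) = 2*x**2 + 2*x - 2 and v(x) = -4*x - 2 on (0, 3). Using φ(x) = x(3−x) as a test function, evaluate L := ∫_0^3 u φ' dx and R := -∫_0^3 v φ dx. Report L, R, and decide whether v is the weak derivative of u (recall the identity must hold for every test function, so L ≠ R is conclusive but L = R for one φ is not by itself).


LHS = -36, RHS = 36. No, v is not the weak derivative of u.

u(x) = 2*x**2 + 2*x - 2, classical derivative u'(x) = 4*x + 2.
φ(x) = x(3−x), so φ'(x) = 3 - 2*x.
Note φ(0) = φ(3) = 0, so the boundary term u·φ vanishes.
LHS = ∫_0^3 u(x) φ'(x) dx = ∫_0^3 (-4*x^3 + 2*x^2 + 10*x - 6) dx. Term by term:
  ∫_0^3 -4*x^3 dx = -81;  ∫_0^3 2*x^2 dx = 18;  ∫_0^3 10*x dx = 45;
  ∫_0^3 -6 dx = -18.
Sum: -81 + 18 + 45 − 18 = -36.
So LHS = -36.
∫_0^3 v(x) φ(x) dx = ∫_0^3 (4*x^3 - 10*x^2 - 6*x) dx. Term by term:
  ∫_0^3 4*x^3 dx = 81;  ∫_0^3 -10*x^2 dx = -90;  ∫_0^3 -6*x dx = -27.
Sum: 81 − 90 − 27 = -36.
So RHS = -∫_0^3 v(x) φ(x) dx = 36.
LHS − RHS = -72 ≠ 0, so the identity fails.
(For a valid weak derivative the identity must hold for EVERY test function, in particular this one. The failure shows v is NOT the weak derivative of u.)
Correct weak derivative would be u'(x) = 4*x + 2.


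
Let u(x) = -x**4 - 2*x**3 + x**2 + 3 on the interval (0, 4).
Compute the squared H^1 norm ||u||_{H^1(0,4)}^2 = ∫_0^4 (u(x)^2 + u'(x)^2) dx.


||u||_{H^1}^2 = 8510044/63

The H^1 norm (squared) on an interval (0, L) is
  ||u||_{H^1}^2 = ∫_0^L u(x)^2 dx + ∫_0^L u'(x)^2 dx.
Compute u'(x) = -4*x**3 - 6*x**2 + 2*x.
Then u(x)^2 = x**8 + 4*x**7 + 2*x**6 - 4*x**5 - 5*x**4 - 12*x**3 + 6*x**2 + 9 and u'(x)^2 = 16*x**6 + 48*x**5 + 20*x**4 - 24*x**3 + 4*x**2.
Integrate each monomial from 0 to 4 using ∫_0^4 c·x^n dx = c·4^(n+1)/(n+1):
  ∫_0^4 u(x)^2 dx = ∫_0^4 (x^8 + 4*x^7 + 2*x^6 - 4*x^5 - 5*x^4 - 12*x^3 + 6*x^2 + 9) dx. Term by term:
    ∫_0^4 x^8 dx = 262144/9;  ∫_0^4 4*x^7 dx = 32768;  ∫_0^4 2*x^6 dx = 32768/7;
    ∫_0^4 -4*x^5 dx = -8192/3;  ∫_0^4 -5*x^4 dx = -1024;  ∫_0^4 -12*x^3 dx = -768;
    ∫_0^4 6*x^2 dx = 128;  ∫_0^4 9 dx = 36.
  Sum: 262144/9 + 32768 + 32768/7 − 8192/3 − 1024 − 768 + 128 + 36 = 3919708/63.
  ∫_0^4 u'(x)^2 dx = ∫_0^4 (16*x^6 + 48*x^5 + 20*x^4 - 24*x^3 + 4*x^2) dx. Term by term:
    ∫_0^4 16*x^6 dx = 262144/7;  ∫_0^4 48*x^5 dx = 32768;  ∫_0^4 20*x^4 dx = 4096;
    ∫_0^4 -24*x^3 dx = -1536;  ∫_0^4 4*x^2 dx = 256/3.
  Sum: 262144/7 + 32768 + 4096 − 1536 + 256/3 = 1530112/21.
Adding: ||u||_{H^1}^2 = 3919708/63 + 1530112/21 = 8510044/63.
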